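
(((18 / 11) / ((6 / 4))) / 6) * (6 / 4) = 3 / 11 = 0.27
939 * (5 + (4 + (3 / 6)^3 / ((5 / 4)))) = 85449 / 10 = 8544.90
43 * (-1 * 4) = -172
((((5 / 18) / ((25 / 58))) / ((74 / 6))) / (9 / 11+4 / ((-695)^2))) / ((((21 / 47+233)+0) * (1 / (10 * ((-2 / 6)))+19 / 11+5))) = 0.00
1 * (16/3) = 16/3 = 5.33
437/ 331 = 1.32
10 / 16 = 5 / 8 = 0.62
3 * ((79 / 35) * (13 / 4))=3081 / 140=22.01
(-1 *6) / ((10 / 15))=-9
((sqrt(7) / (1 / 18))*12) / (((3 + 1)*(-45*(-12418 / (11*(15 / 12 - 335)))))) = -8811*sqrt(7) / 24836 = -0.94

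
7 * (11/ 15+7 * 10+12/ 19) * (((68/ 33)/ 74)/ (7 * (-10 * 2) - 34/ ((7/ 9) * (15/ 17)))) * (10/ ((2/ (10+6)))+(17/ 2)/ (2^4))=-1323046403/ 223857696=-5.91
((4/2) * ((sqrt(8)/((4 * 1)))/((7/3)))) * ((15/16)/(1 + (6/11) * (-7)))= -0.20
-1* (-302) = 302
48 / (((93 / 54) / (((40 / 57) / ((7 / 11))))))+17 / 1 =196811 / 4123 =47.73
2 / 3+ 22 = 68 / 3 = 22.67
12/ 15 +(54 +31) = 429/ 5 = 85.80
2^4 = 16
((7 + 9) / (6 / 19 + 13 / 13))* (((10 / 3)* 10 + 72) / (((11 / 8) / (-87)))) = -22286848 / 275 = -81043.08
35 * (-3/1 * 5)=-525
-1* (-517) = 517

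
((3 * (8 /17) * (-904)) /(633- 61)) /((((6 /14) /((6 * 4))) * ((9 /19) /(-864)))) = 554029056 /2431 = 227901.71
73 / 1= 73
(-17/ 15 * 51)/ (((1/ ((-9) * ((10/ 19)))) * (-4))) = -2601/ 38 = -68.45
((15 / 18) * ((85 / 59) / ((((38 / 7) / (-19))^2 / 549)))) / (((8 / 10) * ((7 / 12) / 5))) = 40831875 / 472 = 86508.21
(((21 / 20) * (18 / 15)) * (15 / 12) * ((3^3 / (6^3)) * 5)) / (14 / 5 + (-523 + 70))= -315 / 144064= -0.00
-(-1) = 1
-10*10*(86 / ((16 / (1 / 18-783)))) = 15149975 / 36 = 420832.64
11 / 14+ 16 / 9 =323 / 126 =2.56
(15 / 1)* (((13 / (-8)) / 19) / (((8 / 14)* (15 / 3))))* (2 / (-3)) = 0.30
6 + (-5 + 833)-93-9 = 732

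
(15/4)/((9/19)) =95/12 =7.92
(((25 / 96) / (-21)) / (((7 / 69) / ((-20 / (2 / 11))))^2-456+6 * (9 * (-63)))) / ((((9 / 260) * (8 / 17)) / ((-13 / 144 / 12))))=-574680803125 / 387123954305485824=-0.00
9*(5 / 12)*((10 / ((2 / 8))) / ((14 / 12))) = 900 / 7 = 128.57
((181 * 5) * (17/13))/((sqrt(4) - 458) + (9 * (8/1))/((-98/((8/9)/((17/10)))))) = -12815705/4942184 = -2.59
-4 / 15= -0.27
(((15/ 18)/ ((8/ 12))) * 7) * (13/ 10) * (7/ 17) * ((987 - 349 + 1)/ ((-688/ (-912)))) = 23201451/ 5848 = 3967.42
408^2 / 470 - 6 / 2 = 82527 / 235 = 351.18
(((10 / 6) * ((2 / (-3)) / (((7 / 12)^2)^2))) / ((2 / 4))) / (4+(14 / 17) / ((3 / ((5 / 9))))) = -10575360 / 2288153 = -4.62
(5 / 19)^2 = 25 / 361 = 0.07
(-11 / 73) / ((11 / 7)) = -7 / 73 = -0.10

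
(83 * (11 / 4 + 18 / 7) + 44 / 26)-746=-110157 / 364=-302.63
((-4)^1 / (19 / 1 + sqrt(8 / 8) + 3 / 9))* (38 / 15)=-0.50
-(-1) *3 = 3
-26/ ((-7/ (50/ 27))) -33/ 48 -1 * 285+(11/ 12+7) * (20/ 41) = -34089079/ 123984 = -274.95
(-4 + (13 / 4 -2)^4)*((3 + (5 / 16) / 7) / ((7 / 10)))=-97185 / 14336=-6.78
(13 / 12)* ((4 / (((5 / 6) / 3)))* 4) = 312 / 5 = 62.40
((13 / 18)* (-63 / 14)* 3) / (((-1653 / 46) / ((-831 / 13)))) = -19113 / 1102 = -17.34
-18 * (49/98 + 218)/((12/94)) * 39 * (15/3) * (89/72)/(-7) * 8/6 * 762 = 15089900605/14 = 1077850043.21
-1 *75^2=-5625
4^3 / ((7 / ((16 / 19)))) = 1024 / 133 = 7.70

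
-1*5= -5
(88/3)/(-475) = -88/1425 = -0.06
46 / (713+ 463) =23 / 588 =0.04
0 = 0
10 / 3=3.33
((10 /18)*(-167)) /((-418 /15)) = 4175 /1254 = 3.33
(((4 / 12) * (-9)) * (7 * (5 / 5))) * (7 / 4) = -147 / 4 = -36.75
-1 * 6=-6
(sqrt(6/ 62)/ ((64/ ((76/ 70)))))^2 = 1083/ 38886400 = 0.00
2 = 2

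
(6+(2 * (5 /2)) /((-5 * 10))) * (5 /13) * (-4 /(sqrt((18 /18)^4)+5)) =-59 /39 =-1.51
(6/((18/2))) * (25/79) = 0.21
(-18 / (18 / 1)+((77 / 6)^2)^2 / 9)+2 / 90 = 175708181 / 58320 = 3012.83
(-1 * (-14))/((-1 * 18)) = -7/9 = -0.78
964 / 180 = 241 / 45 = 5.36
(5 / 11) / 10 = 1 / 22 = 0.05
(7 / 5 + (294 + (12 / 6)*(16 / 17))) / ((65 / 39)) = 75807 / 425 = 178.37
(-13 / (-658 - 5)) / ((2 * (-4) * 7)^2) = 0.00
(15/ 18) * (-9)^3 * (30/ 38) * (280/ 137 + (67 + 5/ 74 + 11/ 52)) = -333019684125/ 10016344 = -33247.63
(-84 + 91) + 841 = 848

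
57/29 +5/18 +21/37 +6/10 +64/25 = 2883031/482850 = 5.97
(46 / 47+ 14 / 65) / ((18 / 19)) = 11552 / 9165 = 1.26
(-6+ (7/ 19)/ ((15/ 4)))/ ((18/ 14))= -11774/ 2565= -4.59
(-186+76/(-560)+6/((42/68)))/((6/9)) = -74097/280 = -264.63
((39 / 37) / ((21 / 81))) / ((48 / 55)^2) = 353925 / 66304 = 5.34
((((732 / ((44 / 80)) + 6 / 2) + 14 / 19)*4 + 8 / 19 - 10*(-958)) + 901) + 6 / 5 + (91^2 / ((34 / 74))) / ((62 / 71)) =40159075001 / 1101430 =36460.85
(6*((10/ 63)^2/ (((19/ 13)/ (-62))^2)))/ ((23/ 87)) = 3767888800/ 3661623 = 1029.02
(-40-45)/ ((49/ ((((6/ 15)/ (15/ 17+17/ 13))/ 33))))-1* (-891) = 890.99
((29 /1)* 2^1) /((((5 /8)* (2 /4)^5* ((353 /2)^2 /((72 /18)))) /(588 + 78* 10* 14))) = 2733932544 /623045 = 4388.02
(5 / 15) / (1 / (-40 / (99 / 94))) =-3760 / 297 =-12.66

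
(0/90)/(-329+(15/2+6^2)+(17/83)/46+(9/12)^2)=0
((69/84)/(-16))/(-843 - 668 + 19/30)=345/10149664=0.00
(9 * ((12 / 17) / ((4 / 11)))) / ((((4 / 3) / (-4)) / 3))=-2673 / 17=-157.24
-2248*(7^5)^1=-37782136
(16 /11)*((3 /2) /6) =4 /11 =0.36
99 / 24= 33 / 8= 4.12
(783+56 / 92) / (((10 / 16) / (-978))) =-141011952 / 115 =-1226190.89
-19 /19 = -1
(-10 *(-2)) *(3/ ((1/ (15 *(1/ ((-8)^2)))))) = 225/ 16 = 14.06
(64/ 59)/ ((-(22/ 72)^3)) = -2985984/ 78529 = -38.02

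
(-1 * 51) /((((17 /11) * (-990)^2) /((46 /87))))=-0.00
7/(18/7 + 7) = 49/67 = 0.73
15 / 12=5 / 4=1.25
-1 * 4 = -4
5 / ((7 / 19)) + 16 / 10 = 531 / 35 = 15.17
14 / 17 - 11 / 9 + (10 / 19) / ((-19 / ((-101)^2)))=-15629551 / 55233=-282.97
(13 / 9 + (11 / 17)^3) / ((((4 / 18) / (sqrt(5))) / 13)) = 493012 *sqrt(5) / 4913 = 224.39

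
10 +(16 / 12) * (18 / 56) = 73 / 7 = 10.43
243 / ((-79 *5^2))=-243 / 1975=-0.12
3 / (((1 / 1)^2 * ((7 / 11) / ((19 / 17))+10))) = 627 / 2209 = 0.28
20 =20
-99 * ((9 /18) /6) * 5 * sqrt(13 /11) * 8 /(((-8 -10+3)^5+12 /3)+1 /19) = 285 * sqrt(143) /7214024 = 0.00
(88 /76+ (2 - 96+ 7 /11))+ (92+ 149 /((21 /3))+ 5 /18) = 562435 /26334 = 21.36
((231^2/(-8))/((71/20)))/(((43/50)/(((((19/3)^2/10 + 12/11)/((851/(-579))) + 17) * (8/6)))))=-102390245650/2598103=-39409.62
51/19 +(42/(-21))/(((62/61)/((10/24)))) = 13177/7068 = 1.86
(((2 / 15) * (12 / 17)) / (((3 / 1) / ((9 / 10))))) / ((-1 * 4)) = -3 / 425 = -0.01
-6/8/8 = -3/32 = -0.09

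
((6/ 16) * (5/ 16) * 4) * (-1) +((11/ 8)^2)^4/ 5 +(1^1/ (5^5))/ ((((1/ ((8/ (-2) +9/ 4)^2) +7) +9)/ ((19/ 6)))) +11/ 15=3696233534313/ 1310720000000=2.82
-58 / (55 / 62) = -3596 / 55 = -65.38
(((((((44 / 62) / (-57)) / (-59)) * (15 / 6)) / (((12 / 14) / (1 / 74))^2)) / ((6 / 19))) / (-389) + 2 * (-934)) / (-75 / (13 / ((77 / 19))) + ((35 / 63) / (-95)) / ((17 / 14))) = 19802704125110349521 / 247908894919537824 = 79.88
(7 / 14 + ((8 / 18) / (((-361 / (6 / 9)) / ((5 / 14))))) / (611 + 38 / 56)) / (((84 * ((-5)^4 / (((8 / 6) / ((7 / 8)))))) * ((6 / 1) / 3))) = 333873418 / 46011974518125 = 0.00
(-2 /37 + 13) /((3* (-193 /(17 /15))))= -8143 /321345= -0.03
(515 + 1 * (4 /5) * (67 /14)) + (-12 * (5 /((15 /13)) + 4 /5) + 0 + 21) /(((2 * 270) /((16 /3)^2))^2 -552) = 14256404369 /27466845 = 519.04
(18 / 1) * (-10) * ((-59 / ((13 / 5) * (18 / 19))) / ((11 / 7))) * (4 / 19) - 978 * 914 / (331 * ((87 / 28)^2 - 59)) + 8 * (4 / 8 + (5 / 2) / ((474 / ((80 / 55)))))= 25108617775756 / 39453428157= 636.41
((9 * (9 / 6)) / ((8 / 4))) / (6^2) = 3 / 16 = 0.19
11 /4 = 2.75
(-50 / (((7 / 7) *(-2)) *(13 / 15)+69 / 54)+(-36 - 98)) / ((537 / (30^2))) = -298200 / 7339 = -40.63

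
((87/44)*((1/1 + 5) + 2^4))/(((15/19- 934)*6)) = -551/70924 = -0.01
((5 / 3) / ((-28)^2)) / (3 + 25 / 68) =85 / 134652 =0.00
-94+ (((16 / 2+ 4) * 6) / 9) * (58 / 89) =-7902 / 89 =-88.79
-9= -9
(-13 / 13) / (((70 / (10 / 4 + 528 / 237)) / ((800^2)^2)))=-15298560000000 / 553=-27664665461.12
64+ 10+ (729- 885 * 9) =-7162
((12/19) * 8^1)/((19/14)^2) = 18816/6859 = 2.74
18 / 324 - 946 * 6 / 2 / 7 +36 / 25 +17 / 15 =-1268819 / 3150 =-402.80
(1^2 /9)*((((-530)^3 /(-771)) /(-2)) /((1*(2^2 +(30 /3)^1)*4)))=-18609625 /97146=-191.56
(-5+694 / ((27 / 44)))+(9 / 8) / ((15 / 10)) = 1126.71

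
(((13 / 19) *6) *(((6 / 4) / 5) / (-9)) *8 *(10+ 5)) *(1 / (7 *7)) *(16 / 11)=-4992 / 10241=-0.49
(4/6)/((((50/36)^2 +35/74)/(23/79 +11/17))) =2013984/7734337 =0.26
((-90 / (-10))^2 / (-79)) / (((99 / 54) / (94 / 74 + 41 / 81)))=-2904 / 2923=-0.99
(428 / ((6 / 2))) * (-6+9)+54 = 482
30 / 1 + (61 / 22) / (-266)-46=-93693 / 5852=-16.01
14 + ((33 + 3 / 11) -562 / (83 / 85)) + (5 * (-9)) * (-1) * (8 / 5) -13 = -428443 / 913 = -469.27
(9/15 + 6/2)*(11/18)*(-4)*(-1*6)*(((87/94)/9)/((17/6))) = 1.92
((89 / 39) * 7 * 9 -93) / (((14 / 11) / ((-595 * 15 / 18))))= -257125 / 13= -19778.85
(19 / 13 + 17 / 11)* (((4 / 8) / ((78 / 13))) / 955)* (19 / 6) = 817 / 983268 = 0.00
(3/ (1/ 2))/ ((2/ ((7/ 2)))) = 21/ 2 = 10.50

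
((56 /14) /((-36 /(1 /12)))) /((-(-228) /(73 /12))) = -0.00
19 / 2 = 9.50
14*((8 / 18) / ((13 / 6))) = 112 / 39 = 2.87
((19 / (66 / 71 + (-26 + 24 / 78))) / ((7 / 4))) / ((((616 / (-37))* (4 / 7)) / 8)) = 648869 / 1759912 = 0.37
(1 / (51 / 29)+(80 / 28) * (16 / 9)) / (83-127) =-6049 / 47124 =-0.13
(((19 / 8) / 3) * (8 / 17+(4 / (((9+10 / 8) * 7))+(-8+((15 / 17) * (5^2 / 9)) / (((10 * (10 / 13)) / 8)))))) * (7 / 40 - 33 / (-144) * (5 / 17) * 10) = -296509307 / 89578440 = -3.31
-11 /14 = -0.79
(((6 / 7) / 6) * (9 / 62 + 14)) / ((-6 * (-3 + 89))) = -877 / 223944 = -0.00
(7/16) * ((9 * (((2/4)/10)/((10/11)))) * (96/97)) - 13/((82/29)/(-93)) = 170131089/397700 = 427.79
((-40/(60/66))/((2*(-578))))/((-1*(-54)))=11/15606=0.00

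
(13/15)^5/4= 371293/3037500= 0.12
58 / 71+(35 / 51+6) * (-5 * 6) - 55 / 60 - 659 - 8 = -12567593 / 14484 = -867.69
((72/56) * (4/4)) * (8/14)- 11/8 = -0.64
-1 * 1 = -1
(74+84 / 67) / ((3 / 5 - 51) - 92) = -12605 / 23852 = -0.53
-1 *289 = -289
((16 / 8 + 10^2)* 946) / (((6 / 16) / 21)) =5403552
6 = 6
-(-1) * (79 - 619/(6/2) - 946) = -3220/3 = -1073.33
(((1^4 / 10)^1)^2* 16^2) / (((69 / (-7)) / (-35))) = 3136 / 345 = 9.09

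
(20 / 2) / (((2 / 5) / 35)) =875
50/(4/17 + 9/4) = 3400/169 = 20.12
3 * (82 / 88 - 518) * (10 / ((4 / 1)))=-341265 / 88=-3878.01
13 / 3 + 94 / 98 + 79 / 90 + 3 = 40441 / 4410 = 9.17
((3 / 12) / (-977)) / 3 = -1 / 11724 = -0.00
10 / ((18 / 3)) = 5 / 3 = 1.67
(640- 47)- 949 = -356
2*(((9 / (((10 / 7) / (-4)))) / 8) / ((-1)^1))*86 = 2709 / 5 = 541.80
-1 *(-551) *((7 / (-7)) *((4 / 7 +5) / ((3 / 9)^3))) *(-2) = 1160406 / 7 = 165772.29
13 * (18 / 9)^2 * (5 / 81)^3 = 6500 / 531441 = 0.01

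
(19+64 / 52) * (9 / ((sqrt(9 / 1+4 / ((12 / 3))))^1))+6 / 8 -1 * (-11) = 69.33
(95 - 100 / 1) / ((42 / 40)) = -100 / 21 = -4.76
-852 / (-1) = 852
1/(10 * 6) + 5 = 301/60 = 5.02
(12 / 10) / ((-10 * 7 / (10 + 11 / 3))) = -41 / 175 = -0.23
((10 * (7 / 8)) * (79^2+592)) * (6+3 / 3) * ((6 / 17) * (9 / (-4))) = -45200295 / 136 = -332355.11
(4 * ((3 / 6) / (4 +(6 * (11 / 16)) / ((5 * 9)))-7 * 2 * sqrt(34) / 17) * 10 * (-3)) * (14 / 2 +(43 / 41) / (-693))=-159078400 / 1550087 +15907840 * sqrt(34) / 23001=3930.15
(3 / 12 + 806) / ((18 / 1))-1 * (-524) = 13651 / 24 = 568.79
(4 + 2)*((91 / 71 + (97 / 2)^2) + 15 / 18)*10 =10029595 / 71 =141261.90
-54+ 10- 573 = -617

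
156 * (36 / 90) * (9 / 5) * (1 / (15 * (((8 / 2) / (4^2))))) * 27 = 101088 / 125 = 808.70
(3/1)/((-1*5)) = -3/5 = -0.60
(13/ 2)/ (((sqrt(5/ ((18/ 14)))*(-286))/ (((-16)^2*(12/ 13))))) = -2304*sqrt(35)/ 5005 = -2.72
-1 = -1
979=979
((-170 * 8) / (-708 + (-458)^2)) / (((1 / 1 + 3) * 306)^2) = -5 / 1151480448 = -0.00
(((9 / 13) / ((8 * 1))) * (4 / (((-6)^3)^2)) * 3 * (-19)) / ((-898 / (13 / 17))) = 19 / 52759296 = 0.00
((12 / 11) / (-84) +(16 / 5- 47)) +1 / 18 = -303239 / 6930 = -43.76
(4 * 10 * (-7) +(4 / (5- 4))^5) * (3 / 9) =248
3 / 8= 0.38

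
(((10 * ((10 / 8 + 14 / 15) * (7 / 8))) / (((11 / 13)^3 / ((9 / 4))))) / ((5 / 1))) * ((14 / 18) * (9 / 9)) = 14102543 / 1277760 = 11.04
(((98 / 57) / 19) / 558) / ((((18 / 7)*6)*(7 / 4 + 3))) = 343 / 155006541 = 0.00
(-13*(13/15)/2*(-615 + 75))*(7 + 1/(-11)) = 231192/11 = 21017.45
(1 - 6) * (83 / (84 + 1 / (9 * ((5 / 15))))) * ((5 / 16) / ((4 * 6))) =-2075 / 32384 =-0.06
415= 415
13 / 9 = 1.44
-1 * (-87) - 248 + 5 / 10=-321 / 2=-160.50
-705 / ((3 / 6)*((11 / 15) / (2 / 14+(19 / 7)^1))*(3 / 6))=-846000 / 77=-10987.01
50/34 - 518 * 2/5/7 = -2391/85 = -28.13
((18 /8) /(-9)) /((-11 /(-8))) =-2 /11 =-0.18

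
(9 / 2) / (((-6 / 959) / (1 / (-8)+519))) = -11942427 / 32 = -373200.84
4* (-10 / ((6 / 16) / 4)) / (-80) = 16 / 3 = 5.33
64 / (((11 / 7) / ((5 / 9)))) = 2240 / 99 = 22.63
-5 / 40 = -1 / 8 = -0.12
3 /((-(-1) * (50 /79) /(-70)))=-1659 /5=-331.80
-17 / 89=-0.19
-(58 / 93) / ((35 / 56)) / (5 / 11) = -5104 / 2325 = -2.20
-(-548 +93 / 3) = 517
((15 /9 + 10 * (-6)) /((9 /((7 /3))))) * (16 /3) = -19600 /243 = -80.66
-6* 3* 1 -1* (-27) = 9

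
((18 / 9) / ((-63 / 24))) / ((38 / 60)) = -160 / 133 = -1.20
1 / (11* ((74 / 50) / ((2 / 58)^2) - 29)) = 25 / 334312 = 0.00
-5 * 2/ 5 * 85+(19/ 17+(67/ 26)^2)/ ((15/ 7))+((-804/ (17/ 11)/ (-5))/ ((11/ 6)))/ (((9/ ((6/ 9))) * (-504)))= -106291891/ 638820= -166.39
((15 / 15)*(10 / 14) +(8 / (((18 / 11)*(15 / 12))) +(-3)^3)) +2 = -6418 / 315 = -20.37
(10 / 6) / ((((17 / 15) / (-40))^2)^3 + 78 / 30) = 0.64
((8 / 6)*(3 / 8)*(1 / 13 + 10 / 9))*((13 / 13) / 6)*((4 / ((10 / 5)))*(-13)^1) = -2.57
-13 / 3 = -4.33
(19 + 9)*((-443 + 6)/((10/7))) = -8565.20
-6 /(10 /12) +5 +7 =24 /5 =4.80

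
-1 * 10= -10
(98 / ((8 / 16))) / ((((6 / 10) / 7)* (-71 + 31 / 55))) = -188650 / 5811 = -32.46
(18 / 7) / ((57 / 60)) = 360 / 133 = 2.71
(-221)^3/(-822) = 10793861/822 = 13131.22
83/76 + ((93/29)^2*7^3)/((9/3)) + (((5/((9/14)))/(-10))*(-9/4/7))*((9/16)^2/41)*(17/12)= 1176.92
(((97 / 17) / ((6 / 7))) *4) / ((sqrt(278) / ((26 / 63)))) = 2522 *sqrt(278) / 63801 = 0.66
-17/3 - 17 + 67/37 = -2315/111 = -20.86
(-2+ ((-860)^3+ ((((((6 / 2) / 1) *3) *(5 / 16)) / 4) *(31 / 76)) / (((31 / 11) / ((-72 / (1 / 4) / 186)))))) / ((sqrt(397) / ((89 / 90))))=-31568038.61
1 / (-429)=-1 / 429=-0.00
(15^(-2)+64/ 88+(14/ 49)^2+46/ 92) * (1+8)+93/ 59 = 21300977/ 1590050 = 13.40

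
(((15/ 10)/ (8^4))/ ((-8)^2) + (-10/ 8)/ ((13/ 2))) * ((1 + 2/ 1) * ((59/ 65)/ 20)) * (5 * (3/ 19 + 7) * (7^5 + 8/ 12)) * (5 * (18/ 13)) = -596580601204701/ 5471338496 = -109037.41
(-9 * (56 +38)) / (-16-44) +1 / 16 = 1133 / 80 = 14.16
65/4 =16.25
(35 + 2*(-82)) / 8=-129 / 8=-16.12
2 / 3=0.67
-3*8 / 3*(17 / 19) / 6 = -68 / 57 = -1.19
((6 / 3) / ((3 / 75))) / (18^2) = 25 / 162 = 0.15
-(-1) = 1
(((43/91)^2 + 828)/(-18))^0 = 1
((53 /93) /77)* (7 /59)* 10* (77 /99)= 3710 /543213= 0.01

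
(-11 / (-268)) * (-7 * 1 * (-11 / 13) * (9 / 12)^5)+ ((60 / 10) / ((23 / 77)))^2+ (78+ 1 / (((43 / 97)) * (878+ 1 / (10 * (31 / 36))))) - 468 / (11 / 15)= -4757835555486733865 / 30375160181510144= -156.64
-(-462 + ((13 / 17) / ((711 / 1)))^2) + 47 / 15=339769594126 / 730477845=465.13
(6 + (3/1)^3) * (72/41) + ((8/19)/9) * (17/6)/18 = 10971386/189297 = 57.96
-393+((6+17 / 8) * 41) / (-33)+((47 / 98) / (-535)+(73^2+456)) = 37246868741 / 6920760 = 5381.90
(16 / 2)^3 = 512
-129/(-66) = 43/22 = 1.95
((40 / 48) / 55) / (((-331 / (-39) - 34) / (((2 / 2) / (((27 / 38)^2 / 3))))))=-9386 / 2659635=-0.00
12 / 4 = 3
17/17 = 1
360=360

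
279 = 279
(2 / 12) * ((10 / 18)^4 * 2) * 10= 6250 / 19683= 0.32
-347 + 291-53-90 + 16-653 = -836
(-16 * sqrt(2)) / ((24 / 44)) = -88 * sqrt(2) / 3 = -41.48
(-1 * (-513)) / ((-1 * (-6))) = 171 / 2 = 85.50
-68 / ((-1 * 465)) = 68 / 465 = 0.15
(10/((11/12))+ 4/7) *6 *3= 15912/77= 206.65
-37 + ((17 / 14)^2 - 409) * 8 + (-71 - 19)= -165973 / 49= -3387.20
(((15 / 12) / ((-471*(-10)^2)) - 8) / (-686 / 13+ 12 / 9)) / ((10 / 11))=43106063 / 251953600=0.17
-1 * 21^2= -441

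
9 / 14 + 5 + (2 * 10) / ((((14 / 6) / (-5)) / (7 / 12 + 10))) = -6271 / 14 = -447.93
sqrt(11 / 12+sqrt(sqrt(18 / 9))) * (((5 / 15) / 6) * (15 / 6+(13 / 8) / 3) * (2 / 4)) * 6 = 73 * sqrt(33+36 * 2^(1 / 4)) / 864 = 0.74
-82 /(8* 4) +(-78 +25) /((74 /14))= -7453 /592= -12.59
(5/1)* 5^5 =15625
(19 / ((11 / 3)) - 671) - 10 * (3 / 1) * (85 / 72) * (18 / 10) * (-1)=-602.07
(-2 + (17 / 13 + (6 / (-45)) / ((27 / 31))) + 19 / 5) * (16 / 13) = 248896 / 68445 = 3.64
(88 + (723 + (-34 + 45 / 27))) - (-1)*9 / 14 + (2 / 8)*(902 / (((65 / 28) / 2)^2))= 167989531 / 177450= 946.69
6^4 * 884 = 1145664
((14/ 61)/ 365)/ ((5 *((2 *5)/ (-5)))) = -7/ 111325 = -0.00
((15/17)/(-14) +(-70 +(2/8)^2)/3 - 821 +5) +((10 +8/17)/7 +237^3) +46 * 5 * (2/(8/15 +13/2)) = 5347727082479/401744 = 13311280.52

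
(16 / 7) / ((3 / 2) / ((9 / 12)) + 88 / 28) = 4 / 9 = 0.44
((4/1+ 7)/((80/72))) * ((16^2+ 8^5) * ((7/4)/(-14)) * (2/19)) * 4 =-1634688/95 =-17207.24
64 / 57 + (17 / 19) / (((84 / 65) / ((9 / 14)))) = 35033 / 22344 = 1.57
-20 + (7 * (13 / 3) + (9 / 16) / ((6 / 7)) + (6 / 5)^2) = 29831 / 2400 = 12.43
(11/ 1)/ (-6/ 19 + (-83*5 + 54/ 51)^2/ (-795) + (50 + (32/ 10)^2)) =-240093975/ 3396390791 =-0.07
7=7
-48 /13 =-3.69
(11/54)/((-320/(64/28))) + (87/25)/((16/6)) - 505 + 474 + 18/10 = -527243/18900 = -27.90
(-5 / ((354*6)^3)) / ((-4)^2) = -5 / 153314601984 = -0.00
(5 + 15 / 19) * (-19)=-110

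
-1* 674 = -674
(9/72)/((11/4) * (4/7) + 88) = 7/5016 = 0.00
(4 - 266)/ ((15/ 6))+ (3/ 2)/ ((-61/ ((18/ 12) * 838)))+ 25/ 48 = -1979167/ 14640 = -135.19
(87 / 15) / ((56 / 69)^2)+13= 341909 / 15680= 21.81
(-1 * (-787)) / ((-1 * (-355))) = 787 / 355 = 2.22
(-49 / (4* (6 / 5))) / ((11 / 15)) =-1225 / 88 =-13.92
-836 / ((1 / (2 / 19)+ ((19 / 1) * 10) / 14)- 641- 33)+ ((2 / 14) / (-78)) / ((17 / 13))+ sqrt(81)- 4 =40880953 / 6506682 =6.28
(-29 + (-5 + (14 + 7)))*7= -91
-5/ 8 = -0.62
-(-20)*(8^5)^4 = 23058430092136939520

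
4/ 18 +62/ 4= 283/ 18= 15.72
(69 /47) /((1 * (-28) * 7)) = -69 /9212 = -0.01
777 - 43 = 734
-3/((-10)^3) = 3/1000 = 0.00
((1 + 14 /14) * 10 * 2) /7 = 40 /7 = 5.71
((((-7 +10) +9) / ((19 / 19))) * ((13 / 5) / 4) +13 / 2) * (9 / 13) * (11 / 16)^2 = 11979 / 2560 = 4.68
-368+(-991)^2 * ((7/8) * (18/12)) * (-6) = -61874047/8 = -7734255.88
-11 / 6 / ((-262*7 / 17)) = 187 / 11004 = 0.02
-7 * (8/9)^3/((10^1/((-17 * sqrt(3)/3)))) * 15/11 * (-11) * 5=-152320 * sqrt(3)/729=-361.90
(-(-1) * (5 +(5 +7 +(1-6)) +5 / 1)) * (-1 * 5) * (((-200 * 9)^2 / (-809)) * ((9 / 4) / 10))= 61965000 / 809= 76594.56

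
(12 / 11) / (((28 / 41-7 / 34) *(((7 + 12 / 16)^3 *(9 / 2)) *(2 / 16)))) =5709824 / 653763495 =0.01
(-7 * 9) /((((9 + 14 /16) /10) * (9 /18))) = -10080 /79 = -127.59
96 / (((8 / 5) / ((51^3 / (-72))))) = -221085 / 2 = -110542.50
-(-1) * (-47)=-47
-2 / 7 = -0.29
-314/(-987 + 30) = 314/957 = 0.33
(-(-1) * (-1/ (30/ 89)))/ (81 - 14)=-89/ 2010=-0.04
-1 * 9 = -9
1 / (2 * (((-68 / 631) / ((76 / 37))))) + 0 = -11989 / 1258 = -9.53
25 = 25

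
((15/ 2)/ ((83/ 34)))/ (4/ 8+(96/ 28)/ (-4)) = -714/ 83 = -8.60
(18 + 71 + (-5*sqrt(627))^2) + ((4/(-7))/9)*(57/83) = 27476576/1743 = 15763.96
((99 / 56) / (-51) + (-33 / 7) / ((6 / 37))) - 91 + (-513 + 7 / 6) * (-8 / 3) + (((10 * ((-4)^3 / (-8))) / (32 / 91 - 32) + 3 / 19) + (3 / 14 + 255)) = 243801727 / 162792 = 1497.63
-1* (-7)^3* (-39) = -13377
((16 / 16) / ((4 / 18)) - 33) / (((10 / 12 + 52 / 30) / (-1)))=855 / 77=11.10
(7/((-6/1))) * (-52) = 182/3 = 60.67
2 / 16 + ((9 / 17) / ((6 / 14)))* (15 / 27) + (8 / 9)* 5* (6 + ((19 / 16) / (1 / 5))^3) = 75029387 / 78336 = 957.79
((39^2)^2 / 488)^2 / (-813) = -1784003086827 / 64537024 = -27643.10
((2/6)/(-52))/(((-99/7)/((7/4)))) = 49/61776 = 0.00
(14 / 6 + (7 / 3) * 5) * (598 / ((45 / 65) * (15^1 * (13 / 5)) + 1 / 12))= 7728 / 25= 309.12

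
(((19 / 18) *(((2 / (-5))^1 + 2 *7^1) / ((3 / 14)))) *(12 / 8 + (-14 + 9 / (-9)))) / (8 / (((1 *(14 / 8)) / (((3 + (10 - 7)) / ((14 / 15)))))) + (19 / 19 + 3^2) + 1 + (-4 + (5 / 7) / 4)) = -886312 / 35835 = -24.73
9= 9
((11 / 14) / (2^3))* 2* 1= 11 / 56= 0.20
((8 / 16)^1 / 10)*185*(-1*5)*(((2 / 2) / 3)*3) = -185 / 4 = -46.25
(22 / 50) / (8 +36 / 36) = 11 / 225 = 0.05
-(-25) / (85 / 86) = 430 / 17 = 25.29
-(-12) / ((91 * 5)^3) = 12 / 94196375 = 0.00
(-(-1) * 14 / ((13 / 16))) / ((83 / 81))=18144 / 1079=16.82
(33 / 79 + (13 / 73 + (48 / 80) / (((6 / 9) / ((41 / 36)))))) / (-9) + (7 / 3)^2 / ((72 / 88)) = 120971537 / 18685080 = 6.47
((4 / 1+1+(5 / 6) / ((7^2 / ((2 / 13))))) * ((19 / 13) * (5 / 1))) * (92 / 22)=41777200 / 273273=152.88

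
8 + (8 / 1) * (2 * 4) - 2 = 70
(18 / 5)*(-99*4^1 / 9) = -792 / 5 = -158.40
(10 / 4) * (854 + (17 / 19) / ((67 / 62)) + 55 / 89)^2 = 46966907664263405 / 25672420418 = 1829469.40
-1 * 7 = -7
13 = 13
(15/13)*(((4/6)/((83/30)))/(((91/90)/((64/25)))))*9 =6.34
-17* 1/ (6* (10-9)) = -17/ 6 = -2.83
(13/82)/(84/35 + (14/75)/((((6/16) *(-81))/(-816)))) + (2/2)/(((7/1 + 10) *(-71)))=91629217/4458184856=0.02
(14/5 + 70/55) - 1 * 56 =-2856/55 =-51.93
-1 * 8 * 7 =-56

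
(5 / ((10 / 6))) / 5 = 3 / 5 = 0.60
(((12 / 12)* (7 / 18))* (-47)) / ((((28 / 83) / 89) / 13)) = -4513457 / 72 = -62686.90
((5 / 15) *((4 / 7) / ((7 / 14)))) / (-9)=-0.04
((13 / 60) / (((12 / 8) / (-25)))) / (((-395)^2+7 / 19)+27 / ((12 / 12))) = -247 / 10673982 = -0.00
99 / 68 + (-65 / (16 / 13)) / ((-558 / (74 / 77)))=9038773 / 5843376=1.55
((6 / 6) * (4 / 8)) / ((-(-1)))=1 / 2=0.50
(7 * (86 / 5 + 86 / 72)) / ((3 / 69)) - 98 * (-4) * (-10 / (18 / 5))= 112357 / 60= 1872.62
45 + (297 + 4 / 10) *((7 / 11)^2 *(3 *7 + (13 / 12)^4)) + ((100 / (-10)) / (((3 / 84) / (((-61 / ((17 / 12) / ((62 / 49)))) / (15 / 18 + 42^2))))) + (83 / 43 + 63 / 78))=24313457541882905339 / 8836780681048320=2751.39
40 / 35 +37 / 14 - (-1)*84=1229 / 14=87.79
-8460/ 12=-705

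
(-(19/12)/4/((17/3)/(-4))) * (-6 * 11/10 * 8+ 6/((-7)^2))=-122607/8330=-14.72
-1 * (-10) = 10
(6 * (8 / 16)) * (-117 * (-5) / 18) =195 / 2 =97.50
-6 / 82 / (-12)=1 / 164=0.01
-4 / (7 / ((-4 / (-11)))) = -16 / 77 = -0.21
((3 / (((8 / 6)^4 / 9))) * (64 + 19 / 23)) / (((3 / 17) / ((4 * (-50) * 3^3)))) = -12472625025 / 736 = -16946501.39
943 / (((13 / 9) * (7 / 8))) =67896 / 91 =746.11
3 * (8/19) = 24/19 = 1.26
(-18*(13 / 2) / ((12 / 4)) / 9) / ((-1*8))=13 / 24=0.54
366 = 366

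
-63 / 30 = -2.10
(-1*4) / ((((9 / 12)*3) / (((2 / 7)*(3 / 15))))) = -32 / 315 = -0.10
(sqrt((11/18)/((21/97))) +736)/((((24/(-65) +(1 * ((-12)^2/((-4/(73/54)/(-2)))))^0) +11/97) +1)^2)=39753025 * sqrt(44814)/15237685134 +29258226400/120934009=242.49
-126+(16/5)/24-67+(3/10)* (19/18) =-3851/20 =-192.55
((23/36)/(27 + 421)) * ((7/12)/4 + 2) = 0.00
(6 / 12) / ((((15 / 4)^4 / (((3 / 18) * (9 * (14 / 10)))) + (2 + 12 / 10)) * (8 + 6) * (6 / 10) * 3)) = 0.00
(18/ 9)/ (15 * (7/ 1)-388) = -0.01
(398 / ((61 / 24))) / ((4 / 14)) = 33432 / 61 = 548.07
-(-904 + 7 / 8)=7225 / 8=903.12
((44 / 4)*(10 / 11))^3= 1000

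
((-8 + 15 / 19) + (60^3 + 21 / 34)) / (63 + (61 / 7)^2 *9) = 6837055309 / 23628096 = 289.36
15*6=90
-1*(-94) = 94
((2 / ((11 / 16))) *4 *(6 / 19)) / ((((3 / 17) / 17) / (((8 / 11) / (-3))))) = -591872 / 6897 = -85.82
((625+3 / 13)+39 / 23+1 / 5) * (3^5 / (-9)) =-25313958 / 1495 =-16932.41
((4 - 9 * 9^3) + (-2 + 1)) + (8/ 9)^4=-43022942/ 6561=-6557.38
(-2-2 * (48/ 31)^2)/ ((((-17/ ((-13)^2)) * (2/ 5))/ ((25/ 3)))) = 1407.30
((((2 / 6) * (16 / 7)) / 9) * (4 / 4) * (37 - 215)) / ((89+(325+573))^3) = -2848 / 181724407767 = -0.00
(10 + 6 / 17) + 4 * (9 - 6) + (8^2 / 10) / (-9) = 16556 / 765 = 21.64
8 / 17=0.47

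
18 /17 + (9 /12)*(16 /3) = 86 /17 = 5.06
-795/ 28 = -28.39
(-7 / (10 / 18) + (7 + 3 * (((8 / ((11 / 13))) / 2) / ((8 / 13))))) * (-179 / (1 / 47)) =-16144547 / 110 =-146768.61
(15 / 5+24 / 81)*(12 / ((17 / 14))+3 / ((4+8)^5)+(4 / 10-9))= 804647309 / 190356480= 4.23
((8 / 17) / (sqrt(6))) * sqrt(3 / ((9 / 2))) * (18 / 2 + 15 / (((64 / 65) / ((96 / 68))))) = 1383 / 289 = 4.79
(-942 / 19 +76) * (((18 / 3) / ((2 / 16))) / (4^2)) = 1506 / 19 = 79.26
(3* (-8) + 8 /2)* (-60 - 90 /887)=1066200 /887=1202.03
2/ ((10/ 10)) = 2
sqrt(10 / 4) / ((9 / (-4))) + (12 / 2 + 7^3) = 349-2 * sqrt(10) / 9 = 348.30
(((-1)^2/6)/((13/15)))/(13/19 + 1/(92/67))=4370/32097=0.14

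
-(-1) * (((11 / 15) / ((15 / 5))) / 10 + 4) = 1811 / 450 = 4.02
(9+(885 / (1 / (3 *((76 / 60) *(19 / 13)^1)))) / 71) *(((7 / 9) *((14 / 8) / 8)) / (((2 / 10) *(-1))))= -1474165 / 22152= -66.55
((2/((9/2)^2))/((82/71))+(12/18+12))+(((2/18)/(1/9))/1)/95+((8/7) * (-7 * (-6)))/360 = 4068637/315495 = 12.90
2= 2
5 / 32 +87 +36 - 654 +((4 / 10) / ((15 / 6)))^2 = -10616363 / 20000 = -530.82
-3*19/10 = -57/10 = -5.70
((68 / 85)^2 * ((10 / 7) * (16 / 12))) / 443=128 / 46515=0.00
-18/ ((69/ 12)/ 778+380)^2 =-174321792/ 1398502551889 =-0.00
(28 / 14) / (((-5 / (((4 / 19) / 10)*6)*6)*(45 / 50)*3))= -8 / 2565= -0.00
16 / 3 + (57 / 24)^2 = 2107 / 192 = 10.97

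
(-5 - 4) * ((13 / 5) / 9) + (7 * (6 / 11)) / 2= -38 / 55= -0.69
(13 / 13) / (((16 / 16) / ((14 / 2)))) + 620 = 627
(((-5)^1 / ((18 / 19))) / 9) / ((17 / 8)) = -380 / 1377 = -0.28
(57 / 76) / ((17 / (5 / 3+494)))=1487 / 68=21.87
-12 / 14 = -6 / 7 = -0.86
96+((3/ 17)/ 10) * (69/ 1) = 16527/ 170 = 97.22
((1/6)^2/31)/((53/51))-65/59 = -1280537/1163244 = -1.10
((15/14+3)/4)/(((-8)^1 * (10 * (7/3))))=-171/31360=-0.01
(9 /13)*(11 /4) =99 /52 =1.90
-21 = -21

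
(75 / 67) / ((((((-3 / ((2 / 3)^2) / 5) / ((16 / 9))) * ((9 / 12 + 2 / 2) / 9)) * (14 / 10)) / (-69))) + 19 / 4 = 14907131 / 39396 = 378.39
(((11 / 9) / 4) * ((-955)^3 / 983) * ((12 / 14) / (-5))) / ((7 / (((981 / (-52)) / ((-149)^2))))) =-626585799675 / 111212978968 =-5.63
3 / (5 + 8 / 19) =57 / 103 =0.55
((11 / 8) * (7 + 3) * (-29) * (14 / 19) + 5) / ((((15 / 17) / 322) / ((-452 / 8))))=678871795 / 114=5955015.75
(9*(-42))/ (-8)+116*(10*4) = 18749/ 4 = 4687.25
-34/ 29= -1.17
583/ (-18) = -32.39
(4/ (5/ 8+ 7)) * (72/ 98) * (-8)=-9216/ 2989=-3.08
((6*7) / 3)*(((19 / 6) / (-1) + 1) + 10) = 329 / 3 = 109.67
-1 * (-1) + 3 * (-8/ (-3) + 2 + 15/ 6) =45/ 2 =22.50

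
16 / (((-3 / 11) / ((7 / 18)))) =-616 / 27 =-22.81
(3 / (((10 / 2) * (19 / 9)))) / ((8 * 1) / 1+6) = 27 / 1330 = 0.02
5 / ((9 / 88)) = 440 / 9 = 48.89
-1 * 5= -5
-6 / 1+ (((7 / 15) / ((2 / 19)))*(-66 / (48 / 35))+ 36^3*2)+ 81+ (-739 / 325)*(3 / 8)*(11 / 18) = 726750373 / 7800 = 93173.12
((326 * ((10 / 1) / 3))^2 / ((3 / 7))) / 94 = 37196600 / 1269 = 29311.74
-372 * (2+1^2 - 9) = 2232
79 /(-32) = -79 /32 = -2.47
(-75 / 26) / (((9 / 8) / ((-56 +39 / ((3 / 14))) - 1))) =-12500 / 39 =-320.51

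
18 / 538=9 / 269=0.03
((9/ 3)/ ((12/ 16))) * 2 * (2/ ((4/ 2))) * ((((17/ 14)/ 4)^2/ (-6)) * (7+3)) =-1445/ 1176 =-1.23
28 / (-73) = -28 / 73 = -0.38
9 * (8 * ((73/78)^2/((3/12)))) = 42632/169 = 252.26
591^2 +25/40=2794253/8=349281.62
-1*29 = -29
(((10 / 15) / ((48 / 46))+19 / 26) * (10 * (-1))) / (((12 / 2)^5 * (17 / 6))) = -0.00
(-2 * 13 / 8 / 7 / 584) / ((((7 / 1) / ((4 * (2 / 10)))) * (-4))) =13 / 572320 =0.00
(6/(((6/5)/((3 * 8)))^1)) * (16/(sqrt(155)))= 384 * sqrt(155)/31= 154.22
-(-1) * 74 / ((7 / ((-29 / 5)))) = -2146 / 35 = -61.31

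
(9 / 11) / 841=9 / 9251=0.00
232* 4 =928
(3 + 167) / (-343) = -0.50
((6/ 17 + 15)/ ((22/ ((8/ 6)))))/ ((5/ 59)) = 10266/ 935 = 10.98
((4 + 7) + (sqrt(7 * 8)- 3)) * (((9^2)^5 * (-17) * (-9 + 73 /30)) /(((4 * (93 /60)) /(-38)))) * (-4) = 591646875253416 * sqrt(14) /31 + 2366587501013664 /31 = 147752496844107.37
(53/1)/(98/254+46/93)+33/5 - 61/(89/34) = 201266668/4627555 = 43.49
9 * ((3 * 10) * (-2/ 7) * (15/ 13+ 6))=-50220/ 91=-551.87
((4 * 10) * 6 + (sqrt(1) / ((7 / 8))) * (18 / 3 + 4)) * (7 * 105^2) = 19404000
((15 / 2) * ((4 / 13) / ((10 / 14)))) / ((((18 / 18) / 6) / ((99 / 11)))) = 2268 / 13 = 174.46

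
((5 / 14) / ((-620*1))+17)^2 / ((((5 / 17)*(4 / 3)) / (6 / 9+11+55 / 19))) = 1228838659731 / 114520448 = 10730.30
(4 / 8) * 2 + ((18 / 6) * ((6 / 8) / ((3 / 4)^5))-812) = -21641 / 27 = -801.52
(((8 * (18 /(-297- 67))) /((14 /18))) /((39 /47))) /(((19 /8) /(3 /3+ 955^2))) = -37035551808 /157339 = -235386.98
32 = 32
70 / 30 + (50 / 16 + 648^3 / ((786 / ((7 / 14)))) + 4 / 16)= 173095.91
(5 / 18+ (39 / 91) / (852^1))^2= 24790441 / 320123664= 0.08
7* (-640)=-4480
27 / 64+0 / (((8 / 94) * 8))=27 / 64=0.42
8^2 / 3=64 / 3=21.33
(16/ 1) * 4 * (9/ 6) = 96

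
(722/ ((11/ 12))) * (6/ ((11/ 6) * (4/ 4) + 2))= 311904/ 253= 1232.82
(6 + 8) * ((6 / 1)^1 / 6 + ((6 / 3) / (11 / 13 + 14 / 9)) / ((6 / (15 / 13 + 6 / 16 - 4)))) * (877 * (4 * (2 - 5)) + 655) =-102035591 / 1124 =-90779.00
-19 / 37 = -0.51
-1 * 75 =-75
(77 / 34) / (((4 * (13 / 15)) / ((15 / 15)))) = 1155 / 1768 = 0.65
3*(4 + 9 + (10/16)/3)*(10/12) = 1585/48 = 33.02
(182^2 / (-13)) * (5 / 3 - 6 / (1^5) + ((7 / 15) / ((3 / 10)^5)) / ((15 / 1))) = -47196604 / 2187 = -21580.52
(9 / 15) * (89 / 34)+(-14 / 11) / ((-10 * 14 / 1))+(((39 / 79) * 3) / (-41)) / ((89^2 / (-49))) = 37899448118 / 23988471265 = 1.58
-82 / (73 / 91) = -7462 / 73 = -102.22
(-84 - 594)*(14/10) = -4746/5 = -949.20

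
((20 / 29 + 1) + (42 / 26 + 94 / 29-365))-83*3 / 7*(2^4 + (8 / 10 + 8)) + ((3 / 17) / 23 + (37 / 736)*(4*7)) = -51147092751 / 41273960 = -1239.21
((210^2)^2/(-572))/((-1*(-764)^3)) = -0.01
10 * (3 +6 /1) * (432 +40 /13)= 509040 /13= 39156.92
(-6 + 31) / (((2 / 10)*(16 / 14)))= 875 / 8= 109.38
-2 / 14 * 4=-4 / 7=-0.57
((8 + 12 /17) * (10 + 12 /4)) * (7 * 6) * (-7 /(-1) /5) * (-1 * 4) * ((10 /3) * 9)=-13575744 /17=-798573.18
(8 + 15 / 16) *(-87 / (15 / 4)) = -4147 / 20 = -207.35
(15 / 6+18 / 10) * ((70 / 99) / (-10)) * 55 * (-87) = 8729 / 6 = 1454.83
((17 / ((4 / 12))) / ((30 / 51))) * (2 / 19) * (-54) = -46818 / 95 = -492.82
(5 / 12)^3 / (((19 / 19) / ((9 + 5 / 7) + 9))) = 16375 / 12096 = 1.35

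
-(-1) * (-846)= -846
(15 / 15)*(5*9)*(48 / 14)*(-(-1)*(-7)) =-1080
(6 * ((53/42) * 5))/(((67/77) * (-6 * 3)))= -2915/1206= -2.42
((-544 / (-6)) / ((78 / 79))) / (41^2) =10744 / 196677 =0.05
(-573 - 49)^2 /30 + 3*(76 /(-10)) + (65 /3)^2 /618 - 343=69697939 /5562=12531.09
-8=-8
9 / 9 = 1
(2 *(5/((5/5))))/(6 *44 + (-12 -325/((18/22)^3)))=-7290/248867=-0.03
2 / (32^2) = 1 / 512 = 0.00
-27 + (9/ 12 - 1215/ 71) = -12315/ 284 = -43.36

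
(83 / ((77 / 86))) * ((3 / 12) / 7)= 3569 / 1078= 3.31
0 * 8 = 0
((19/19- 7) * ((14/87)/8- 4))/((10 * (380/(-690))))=-4.34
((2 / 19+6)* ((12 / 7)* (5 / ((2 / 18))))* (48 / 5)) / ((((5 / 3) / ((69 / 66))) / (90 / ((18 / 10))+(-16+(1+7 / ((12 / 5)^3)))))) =21046518 / 209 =100701.04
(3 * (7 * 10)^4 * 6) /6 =72030000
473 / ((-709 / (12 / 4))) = -2.00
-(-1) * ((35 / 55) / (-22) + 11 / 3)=2641 / 726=3.64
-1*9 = -9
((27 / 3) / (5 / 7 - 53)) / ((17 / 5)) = -105 / 2074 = -0.05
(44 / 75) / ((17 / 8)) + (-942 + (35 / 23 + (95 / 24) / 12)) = -2645928559 / 2815200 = -939.87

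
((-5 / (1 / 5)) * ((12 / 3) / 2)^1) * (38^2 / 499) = -72200 / 499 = -144.69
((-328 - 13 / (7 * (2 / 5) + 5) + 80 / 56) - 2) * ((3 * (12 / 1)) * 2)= -166440 / 7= -23777.14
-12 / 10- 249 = -250.20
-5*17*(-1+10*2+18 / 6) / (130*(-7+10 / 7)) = 1309 / 507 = 2.58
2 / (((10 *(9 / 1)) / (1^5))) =0.02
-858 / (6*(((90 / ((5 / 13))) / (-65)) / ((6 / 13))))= 55 / 3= 18.33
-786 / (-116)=6.78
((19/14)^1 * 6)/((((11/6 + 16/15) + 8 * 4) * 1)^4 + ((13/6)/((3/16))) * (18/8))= 190000/34616735069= 0.00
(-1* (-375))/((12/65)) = 8125/4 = 2031.25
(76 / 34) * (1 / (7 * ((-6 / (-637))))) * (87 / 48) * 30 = 250705 / 136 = 1843.42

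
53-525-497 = -969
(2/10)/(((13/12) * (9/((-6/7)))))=-8/455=-0.02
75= 75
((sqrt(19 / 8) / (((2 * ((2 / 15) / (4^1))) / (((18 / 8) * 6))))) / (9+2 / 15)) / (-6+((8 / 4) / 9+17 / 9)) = -10935 * sqrt(38) / 7672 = -8.79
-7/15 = -0.47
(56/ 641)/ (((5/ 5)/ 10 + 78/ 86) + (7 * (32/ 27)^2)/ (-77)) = 193097520/ 1943452387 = 0.10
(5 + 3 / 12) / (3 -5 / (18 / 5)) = 189 / 58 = 3.26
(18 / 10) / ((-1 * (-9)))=0.20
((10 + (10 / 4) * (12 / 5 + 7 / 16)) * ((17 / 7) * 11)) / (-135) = -102289 / 30240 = -3.38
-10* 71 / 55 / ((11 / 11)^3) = -142 / 11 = -12.91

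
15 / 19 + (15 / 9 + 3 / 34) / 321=494531 / 622098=0.79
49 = 49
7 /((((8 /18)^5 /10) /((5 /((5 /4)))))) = 2066715 /128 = 16146.21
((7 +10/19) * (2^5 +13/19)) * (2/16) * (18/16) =34.59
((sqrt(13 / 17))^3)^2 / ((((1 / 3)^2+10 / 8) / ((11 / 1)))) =870012 / 240737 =3.61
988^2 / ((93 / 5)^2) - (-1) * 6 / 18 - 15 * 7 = 23498338 / 8649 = 2716.88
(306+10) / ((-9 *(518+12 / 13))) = -2054 / 30357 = -0.07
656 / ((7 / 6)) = 3936 / 7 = 562.29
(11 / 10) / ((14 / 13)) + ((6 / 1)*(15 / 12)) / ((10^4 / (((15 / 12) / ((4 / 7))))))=1.02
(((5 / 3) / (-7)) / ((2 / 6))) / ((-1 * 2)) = 5 / 14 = 0.36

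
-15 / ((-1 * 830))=3 / 166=0.02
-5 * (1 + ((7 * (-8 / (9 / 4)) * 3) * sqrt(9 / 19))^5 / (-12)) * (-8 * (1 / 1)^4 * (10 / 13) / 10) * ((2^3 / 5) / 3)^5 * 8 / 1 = 2097152 / 1974375 + 295671870848499712 * sqrt(19) / 40626714375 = 31723063.71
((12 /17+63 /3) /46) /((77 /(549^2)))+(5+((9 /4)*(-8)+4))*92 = 61359777 /60214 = 1019.03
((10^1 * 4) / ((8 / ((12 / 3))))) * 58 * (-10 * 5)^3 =-145000000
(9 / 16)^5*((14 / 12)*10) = 688905 / 1048576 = 0.66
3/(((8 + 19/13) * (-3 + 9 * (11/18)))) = 26/205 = 0.13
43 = 43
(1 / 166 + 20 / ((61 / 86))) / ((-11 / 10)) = -1427905 / 55693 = -25.64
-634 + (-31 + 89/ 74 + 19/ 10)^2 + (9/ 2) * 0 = 4937271/ 34225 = 144.26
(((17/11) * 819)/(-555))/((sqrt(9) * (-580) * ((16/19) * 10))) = 29393/188848000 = 0.00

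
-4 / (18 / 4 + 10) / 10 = -4 / 145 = -0.03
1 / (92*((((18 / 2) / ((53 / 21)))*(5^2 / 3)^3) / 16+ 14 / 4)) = 212 / 2583889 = 0.00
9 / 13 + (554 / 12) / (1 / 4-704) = 68803 / 109785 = 0.63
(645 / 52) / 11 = 645 / 572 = 1.13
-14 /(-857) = 14 /857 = 0.02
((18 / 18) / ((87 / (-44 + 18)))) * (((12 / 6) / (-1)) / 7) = 0.09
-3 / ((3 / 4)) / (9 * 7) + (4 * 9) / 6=374 / 63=5.94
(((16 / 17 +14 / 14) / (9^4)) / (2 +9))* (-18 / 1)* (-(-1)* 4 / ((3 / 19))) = -152 / 12393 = -0.01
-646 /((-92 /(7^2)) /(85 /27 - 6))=-1218679 /1242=-981.22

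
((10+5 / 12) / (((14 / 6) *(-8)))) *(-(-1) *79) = -9875 / 224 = -44.08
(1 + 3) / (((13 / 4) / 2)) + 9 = 149 / 13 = 11.46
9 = 9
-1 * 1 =-1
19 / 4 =4.75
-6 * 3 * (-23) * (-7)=-2898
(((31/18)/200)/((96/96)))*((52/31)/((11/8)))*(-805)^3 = -542526530/99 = -5480065.96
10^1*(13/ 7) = 130/ 7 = 18.57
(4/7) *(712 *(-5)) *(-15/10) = 21360/7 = 3051.43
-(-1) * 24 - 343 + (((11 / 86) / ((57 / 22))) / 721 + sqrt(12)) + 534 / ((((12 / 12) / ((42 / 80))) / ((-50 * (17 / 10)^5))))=-14091241649385029 / 70686840000 + 2 * sqrt(3)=-199343.99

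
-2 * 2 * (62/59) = -248/59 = -4.20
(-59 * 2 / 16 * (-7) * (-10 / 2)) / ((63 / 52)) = -3835 / 18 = -213.06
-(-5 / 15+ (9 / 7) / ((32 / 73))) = -1747 / 672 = -2.60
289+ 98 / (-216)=31163 / 108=288.55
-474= -474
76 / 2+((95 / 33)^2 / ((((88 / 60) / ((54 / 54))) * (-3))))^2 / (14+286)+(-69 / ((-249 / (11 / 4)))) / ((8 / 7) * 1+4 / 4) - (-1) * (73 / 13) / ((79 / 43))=121605196229468113 / 2935627230547440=41.42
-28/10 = -14/5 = -2.80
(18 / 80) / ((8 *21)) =3 / 2240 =0.00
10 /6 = 5 /3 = 1.67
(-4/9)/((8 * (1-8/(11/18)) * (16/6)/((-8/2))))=-11/1596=-0.01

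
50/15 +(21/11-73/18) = 235/198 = 1.19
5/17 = 0.29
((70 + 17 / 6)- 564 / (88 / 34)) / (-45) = 1915 / 594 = 3.22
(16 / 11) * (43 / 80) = 43 / 55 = 0.78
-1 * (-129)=129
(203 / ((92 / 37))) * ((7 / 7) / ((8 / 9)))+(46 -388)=-250.15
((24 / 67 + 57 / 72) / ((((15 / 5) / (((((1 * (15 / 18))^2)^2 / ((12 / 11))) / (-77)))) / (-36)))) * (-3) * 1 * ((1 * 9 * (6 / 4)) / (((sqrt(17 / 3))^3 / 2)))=-1155625 * sqrt(51) / 17349248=-0.48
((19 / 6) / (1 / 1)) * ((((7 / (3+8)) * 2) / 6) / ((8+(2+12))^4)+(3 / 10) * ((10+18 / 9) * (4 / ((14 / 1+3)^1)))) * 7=74026849183 / 3942528480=18.78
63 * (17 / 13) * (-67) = -71757 / 13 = -5519.77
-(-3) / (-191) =-3 / 191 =-0.02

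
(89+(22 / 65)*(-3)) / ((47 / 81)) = 463239 / 3055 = 151.63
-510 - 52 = -562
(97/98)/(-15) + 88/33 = 3823/1470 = 2.60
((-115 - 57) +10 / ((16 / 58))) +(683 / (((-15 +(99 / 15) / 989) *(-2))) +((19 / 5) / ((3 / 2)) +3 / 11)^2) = -105.10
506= 506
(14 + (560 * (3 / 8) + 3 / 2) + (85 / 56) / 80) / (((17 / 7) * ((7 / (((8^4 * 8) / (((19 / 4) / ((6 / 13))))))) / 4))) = 261365760 / 1547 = 168950.07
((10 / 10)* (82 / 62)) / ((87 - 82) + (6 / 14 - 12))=-0.20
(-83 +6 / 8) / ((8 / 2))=-329 / 16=-20.56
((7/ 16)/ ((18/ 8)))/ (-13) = -7/ 468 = -0.01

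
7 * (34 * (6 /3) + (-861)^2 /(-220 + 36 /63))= -23172.91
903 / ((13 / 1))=903 / 13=69.46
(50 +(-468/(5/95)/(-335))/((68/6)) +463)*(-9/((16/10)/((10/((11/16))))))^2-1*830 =475335036230/137819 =3448980.45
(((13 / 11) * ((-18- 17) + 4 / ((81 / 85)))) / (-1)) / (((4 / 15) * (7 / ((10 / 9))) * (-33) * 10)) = -162175 / 2469852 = -0.07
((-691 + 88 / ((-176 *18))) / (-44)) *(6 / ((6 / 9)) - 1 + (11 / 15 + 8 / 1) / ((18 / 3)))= 21170327 / 142560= 148.50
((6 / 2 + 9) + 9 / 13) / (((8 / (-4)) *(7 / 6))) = -495 / 91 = -5.44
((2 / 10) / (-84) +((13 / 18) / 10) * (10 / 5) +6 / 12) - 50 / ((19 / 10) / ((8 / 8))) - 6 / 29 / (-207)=-409941583 / 15967980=-25.67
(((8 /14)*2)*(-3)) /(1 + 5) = -4 /7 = -0.57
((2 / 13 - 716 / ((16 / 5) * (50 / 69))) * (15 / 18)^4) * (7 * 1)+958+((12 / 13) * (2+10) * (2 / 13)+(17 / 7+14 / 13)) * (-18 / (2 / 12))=-646.48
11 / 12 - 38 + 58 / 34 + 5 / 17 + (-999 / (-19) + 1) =4217 / 228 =18.50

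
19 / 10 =1.90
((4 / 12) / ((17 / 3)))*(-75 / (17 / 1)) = -0.26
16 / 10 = 8 / 5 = 1.60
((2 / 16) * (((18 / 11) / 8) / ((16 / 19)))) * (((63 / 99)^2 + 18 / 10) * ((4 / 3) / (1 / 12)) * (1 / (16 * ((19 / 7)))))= 42021 / 1703680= 0.02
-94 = -94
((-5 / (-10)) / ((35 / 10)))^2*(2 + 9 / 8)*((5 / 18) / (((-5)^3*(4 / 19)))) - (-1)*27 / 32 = 23795 / 28224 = 0.84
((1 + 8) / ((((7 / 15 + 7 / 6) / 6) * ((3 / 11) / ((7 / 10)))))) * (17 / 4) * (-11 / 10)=-55539 / 140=-396.71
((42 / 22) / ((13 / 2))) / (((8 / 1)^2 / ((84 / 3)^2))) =3.60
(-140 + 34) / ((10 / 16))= -169.60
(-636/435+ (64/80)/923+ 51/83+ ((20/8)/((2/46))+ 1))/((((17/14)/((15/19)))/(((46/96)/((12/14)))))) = 1443529101665/68889264288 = 20.95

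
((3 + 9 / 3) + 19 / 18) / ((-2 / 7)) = -889 / 36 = -24.69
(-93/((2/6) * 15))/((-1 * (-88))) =-93/440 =-0.21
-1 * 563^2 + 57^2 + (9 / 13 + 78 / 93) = -126428543 / 403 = -313718.47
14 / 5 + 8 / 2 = 34 / 5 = 6.80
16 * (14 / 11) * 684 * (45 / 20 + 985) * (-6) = -82506816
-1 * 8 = -8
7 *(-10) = -70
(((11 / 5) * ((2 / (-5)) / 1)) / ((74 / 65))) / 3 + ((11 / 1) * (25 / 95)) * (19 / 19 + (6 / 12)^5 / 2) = 1810237 / 674880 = 2.68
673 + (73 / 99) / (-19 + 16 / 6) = 1088168 / 1617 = 672.95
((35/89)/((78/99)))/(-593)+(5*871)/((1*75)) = 1195170617/20583030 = 58.07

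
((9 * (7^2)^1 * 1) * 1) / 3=147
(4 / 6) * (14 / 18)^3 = 0.31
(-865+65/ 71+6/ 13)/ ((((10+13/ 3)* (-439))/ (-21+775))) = 138699576/ 1340267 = 103.49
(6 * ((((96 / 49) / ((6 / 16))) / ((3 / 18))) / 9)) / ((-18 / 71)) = -36352 / 441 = -82.43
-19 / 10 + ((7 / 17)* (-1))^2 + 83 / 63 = -75193 / 182070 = -0.41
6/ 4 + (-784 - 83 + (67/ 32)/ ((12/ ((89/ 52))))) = -17276341/ 19968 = -865.20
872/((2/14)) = 6104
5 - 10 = -5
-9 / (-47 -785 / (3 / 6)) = 3 / 539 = 0.01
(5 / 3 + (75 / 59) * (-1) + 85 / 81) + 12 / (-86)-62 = -12472573 / 205497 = -60.69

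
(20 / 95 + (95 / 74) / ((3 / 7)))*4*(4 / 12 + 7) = 595012 / 6327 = 94.04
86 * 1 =86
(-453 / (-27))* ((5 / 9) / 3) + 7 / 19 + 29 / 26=551089 / 120042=4.59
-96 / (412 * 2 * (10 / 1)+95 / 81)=-7776 / 667535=-0.01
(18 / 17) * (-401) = -7218 / 17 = -424.59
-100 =-100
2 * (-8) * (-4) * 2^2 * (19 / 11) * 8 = 38912 / 11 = 3537.45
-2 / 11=-0.18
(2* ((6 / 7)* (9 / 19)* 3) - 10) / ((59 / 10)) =-10060 / 7847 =-1.28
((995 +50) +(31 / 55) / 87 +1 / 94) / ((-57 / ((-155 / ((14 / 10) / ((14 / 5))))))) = 5683.43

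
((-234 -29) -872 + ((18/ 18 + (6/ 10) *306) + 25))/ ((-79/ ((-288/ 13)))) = -1332576/ 5135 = -259.51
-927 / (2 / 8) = -3708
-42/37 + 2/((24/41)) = 1013/444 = 2.28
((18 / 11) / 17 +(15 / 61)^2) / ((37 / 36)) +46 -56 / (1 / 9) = -457.85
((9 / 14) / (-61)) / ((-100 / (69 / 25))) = 621 / 2135000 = 0.00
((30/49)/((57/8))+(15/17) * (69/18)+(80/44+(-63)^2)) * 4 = 2767645402/174097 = 15897.15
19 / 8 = 2.38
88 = 88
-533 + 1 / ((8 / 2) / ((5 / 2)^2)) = -8503 / 16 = -531.44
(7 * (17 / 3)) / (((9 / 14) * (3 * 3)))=1666 / 243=6.86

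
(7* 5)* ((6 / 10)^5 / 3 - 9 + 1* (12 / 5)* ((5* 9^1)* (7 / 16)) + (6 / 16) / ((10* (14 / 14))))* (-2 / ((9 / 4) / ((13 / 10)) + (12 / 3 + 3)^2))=-174326061 / 3297500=-52.87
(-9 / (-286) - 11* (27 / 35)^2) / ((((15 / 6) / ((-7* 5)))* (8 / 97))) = 221393673 / 200200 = 1105.86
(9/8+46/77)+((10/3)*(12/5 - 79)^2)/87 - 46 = 145126973/803880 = 180.53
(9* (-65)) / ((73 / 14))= -8190 / 73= -112.19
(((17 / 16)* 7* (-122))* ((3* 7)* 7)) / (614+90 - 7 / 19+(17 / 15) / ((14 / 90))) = -141920709 / 756416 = -187.62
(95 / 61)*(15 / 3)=475 / 61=7.79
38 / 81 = 0.47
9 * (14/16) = 63/8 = 7.88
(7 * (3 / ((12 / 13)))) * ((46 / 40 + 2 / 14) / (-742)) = -2353 / 59360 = -0.04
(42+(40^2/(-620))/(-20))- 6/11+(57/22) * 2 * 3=1771/31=57.13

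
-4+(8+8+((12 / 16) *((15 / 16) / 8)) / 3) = 12.03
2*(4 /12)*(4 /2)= 4 /3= 1.33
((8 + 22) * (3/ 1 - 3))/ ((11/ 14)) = 0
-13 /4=-3.25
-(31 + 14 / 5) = -169 / 5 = -33.80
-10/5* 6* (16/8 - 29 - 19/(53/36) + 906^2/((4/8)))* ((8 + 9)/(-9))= 1972147356/53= 37210327.47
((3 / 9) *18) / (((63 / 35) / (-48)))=-160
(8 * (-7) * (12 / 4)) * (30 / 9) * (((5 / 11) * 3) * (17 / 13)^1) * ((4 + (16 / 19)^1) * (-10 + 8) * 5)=48353.33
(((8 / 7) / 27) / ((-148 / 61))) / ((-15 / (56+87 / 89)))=618662 / 9335655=0.07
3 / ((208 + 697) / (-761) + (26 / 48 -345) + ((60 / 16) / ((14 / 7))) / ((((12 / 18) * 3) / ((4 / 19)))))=-1041048 / 119876743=-0.01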